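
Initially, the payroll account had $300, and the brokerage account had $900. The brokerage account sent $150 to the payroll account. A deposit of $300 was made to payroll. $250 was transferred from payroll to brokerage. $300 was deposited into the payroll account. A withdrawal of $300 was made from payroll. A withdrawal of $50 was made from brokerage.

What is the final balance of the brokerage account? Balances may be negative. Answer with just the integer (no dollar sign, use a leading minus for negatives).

Answer: 950

Derivation:
Tracking account balances step by step:
Start: payroll=300, brokerage=900
Event 1 (transfer 150 brokerage -> payroll): brokerage: 900 - 150 = 750, payroll: 300 + 150 = 450. Balances: payroll=450, brokerage=750
Event 2 (deposit 300 to payroll): payroll: 450 + 300 = 750. Balances: payroll=750, brokerage=750
Event 3 (transfer 250 payroll -> brokerage): payroll: 750 - 250 = 500, brokerage: 750 + 250 = 1000. Balances: payroll=500, brokerage=1000
Event 4 (deposit 300 to payroll): payroll: 500 + 300 = 800. Balances: payroll=800, brokerage=1000
Event 5 (withdraw 300 from payroll): payroll: 800 - 300 = 500. Balances: payroll=500, brokerage=1000
Event 6 (withdraw 50 from brokerage): brokerage: 1000 - 50 = 950. Balances: payroll=500, brokerage=950

Final balance of brokerage: 950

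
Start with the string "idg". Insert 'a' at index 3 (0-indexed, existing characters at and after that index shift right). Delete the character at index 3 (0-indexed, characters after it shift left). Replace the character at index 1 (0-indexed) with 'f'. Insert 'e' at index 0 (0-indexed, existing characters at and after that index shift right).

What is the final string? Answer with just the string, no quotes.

Answer: eifg

Derivation:
Applying each edit step by step:
Start: "idg"
Op 1 (insert 'a' at idx 3): "idg" -> "idga"
Op 2 (delete idx 3 = 'a'): "idga" -> "idg"
Op 3 (replace idx 1: 'd' -> 'f'): "idg" -> "ifg"
Op 4 (insert 'e' at idx 0): "ifg" -> "eifg"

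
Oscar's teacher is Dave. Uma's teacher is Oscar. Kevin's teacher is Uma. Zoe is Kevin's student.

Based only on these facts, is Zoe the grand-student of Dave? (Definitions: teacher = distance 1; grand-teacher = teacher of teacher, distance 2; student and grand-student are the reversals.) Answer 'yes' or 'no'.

Answer: no

Derivation:
Reconstructing the teacher chain from the given facts:
  Dave -> Oscar -> Uma -> Kevin -> Zoe
(each arrow means 'teacher of the next')
Positions in the chain (0 = top):
  position of Dave: 0
  position of Oscar: 1
  position of Uma: 2
  position of Kevin: 3
  position of Zoe: 4

Zoe is at position 4, Dave is at position 0; signed distance (j - i) = -4.
'grand-student' requires j - i = -2. Actual distance is -4, so the relation does NOT hold.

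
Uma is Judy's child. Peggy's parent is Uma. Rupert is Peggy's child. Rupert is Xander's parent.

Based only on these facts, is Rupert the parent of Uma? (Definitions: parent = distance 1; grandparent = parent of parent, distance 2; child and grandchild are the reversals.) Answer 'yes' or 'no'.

Answer: no

Derivation:
Reconstructing the parent chain from the given facts:
  Judy -> Uma -> Peggy -> Rupert -> Xander
(each arrow means 'parent of the next')
Positions in the chain (0 = top):
  position of Judy: 0
  position of Uma: 1
  position of Peggy: 2
  position of Rupert: 3
  position of Xander: 4

Rupert is at position 3, Uma is at position 1; signed distance (j - i) = -2.
'parent' requires j - i = 1. Actual distance is -2, so the relation does NOT hold.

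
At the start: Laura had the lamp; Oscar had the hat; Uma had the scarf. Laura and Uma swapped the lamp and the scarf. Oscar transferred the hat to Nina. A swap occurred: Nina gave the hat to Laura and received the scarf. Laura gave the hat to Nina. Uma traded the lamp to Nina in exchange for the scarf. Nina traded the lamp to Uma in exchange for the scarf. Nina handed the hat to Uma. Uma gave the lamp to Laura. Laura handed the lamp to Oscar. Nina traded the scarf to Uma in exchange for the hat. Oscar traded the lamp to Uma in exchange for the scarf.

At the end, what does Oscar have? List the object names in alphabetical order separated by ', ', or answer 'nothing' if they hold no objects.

Tracking all object holders:
Start: lamp:Laura, hat:Oscar, scarf:Uma
Event 1 (swap lamp<->scarf: now lamp:Uma, scarf:Laura). State: lamp:Uma, hat:Oscar, scarf:Laura
Event 2 (give hat: Oscar -> Nina). State: lamp:Uma, hat:Nina, scarf:Laura
Event 3 (swap hat<->scarf: now hat:Laura, scarf:Nina). State: lamp:Uma, hat:Laura, scarf:Nina
Event 4 (give hat: Laura -> Nina). State: lamp:Uma, hat:Nina, scarf:Nina
Event 5 (swap lamp<->scarf: now lamp:Nina, scarf:Uma). State: lamp:Nina, hat:Nina, scarf:Uma
Event 6 (swap lamp<->scarf: now lamp:Uma, scarf:Nina). State: lamp:Uma, hat:Nina, scarf:Nina
Event 7 (give hat: Nina -> Uma). State: lamp:Uma, hat:Uma, scarf:Nina
Event 8 (give lamp: Uma -> Laura). State: lamp:Laura, hat:Uma, scarf:Nina
Event 9 (give lamp: Laura -> Oscar). State: lamp:Oscar, hat:Uma, scarf:Nina
Event 10 (swap scarf<->hat: now scarf:Uma, hat:Nina). State: lamp:Oscar, hat:Nina, scarf:Uma
Event 11 (swap lamp<->scarf: now lamp:Uma, scarf:Oscar). State: lamp:Uma, hat:Nina, scarf:Oscar

Final state: lamp:Uma, hat:Nina, scarf:Oscar
Oscar holds: scarf.

Answer: scarf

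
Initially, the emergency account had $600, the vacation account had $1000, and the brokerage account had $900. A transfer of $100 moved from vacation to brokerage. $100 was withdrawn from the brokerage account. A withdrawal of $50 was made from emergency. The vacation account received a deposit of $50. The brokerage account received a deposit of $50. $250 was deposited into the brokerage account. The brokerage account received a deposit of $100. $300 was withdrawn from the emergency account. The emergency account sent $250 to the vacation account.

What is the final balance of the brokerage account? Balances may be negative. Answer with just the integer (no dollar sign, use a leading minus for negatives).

Answer: 1300

Derivation:
Tracking account balances step by step:
Start: emergency=600, vacation=1000, brokerage=900
Event 1 (transfer 100 vacation -> brokerage): vacation: 1000 - 100 = 900, brokerage: 900 + 100 = 1000. Balances: emergency=600, vacation=900, brokerage=1000
Event 2 (withdraw 100 from brokerage): brokerage: 1000 - 100 = 900. Balances: emergency=600, vacation=900, brokerage=900
Event 3 (withdraw 50 from emergency): emergency: 600 - 50 = 550. Balances: emergency=550, vacation=900, brokerage=900
Event 4 (deposit 50 to vacation): vacation: 900 + 50 = 950. Balances: emergency=550, vacation=950, brokerage=900
Event 5 (deposit 50 to brokerage): brokerage: 900 + 50 = 950. Balances: emergency=550, vacation=950, brokerage=950
Event 6 (deposit 250 to brokerage): brokerage: 950 + 250 = 1200. Balances: emergency=550, vacation=950, brokerage=1200
Event 7 (deposit 100 to brokerage): brokerage: 1200 + 100 = 1300. Balances: emergency=550, vacation=950, brokerage=1300
Event 8 (withdraw 300 from emergency): emergency: 550 - 300 = 250. Balances: emergency=250, vacation=950, brokerage=1300
Event 9 (transfer 250 emergency -> vacation): emergency: 250 - 250 = 0, vacation: 950 + 250 = 1200. Balances: emergency=0, vacation=1200, brokerage=1300

Final balance of brokerage: 1300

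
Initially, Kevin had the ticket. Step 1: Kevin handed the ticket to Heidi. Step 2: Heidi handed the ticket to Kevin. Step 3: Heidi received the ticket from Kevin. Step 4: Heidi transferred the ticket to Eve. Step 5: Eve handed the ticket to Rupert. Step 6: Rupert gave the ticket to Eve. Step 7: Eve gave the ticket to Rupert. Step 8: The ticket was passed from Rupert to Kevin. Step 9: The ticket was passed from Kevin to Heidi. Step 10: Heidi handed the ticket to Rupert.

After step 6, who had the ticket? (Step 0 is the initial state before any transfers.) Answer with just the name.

Answer: Eve

Derivation:
Tracking the ticket holder through step 6:
After step 0 (start): Kevin
After step 1: Heidi
After step 2: Kevin
After step 3: Heidi
After step 4: Eve
After step 5: Rupert
After step 6: Eve

At step 6, the holder is Eve.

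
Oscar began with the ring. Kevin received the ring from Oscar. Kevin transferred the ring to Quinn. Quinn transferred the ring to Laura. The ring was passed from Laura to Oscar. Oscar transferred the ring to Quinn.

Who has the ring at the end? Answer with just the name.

Tracking the ring through each event:
Start: Oscar has the ring.
After event 1: Kevin has the ring.
After event 2: Quinn has the ring.
After event 3: Laura has the ring.
After event 4: Oscar has the ring.
After event 5: Quinn has the ring.

Answer: Quinn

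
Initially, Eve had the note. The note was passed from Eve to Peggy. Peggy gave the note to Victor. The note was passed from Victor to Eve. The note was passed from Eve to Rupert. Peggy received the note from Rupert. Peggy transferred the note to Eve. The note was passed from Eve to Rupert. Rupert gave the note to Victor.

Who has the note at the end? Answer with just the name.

Tracking the note through each event:
Start: Eve has the note.
After event 1: Peggy has the note.
After event 2: Victor has the note.
After event 3: Eve has the note.
After event 4: Rupert has the note.
After event 5: Peggy has the note.
After event 6: Eve has the note.
After event 7: Rupert has the note.
After event 8: Victor has the note.

Answer: Victor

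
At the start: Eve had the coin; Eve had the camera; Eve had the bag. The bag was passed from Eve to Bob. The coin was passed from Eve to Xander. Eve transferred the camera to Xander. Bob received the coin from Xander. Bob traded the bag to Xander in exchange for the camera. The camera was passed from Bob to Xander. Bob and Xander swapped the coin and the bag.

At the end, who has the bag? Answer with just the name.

Answer: Bob

Derivation:
Tracking all object holders:
Start: coin:Eve, camera:Eve, bag:Eve
Event 1 (give bag: Eve -> Bob). State: coin:Eve, camera:Eve, bag:Bob
Event 2 (give coin: Eve -> Xander). State: coin:Xander, camera:Eve, bag:Bob
Event 3 (give camera: Eve -> Xander). State: coin:Xander, camera:Xander, bag:Bob
Event 4 (give coin: Xander -> Bob). State: coin:Bob, camera:Xander, bag:Bob
Event 5 (swap bag<->camera: now bag:Xander, camera:Bob). State: coin:Bob, camera:Bob, bag:Xander
Event 6 (give camera: Bob -> Xander). State: coin:Bob, camera:Xander, bag:Xander
Event 7 (swap coin<->bag: now coin:Xander, bag:Bob). State: coin:Xander, camera:Xander, bag:Bob

Final state: coin:Xander, camera:Xander, bag:Bob
The bag is held by Bob.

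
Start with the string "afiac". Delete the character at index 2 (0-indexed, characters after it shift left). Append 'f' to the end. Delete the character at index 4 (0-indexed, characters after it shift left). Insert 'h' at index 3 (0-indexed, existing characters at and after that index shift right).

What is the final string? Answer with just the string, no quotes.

Answer: afahc

Derivation:
Applying each edit step by step:
Start: "afiac"
Op 1 (delete idx 2 = 'i'): "afiac" -> "afac"
Op 2 (append 'f'): "afac" -> "afacf"
Op 3 (delete idx 4 = 'f'): "afacf" -> "afac"
Op 4 (insert 'h' at idx 3): "afac" -> "afahc"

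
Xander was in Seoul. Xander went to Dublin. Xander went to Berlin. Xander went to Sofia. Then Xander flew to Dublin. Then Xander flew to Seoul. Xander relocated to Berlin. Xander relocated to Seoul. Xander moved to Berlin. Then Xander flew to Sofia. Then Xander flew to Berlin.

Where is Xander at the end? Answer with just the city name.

Answer: Berlin

Derivation:
Tracking Xander's location:
Start: Xander is in Seoul.
After move 1: Seoul -> Dublin. Xander is in Dublin.
After move 2: Dublin -> Berlin. Xander is in Berlin.
After move 3: Berlin -> Sofia. Xander is in Sofia.
After move 4: Sofia -> Dublin. Xander is in Dublin.
After move 5: Dublin -> Seoul. Xander is in Seoul.
After move 6: Seoul -> Berlin. Xander is in Berlin.
After move 7: Berlin -> Seoul. Xander is in Seoul.
After move 8: Seoul -> Berlin. Xander is in Berlin.
After move 9: Berlin -> Sofia. Xander is in Sofia.
After move 10: Sofia -> Berlin. Xander is in Berlin.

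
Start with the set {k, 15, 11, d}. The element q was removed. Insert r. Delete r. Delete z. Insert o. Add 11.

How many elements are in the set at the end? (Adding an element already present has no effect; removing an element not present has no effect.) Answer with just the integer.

Answer: 5

Derivation:
Tracking the set through each operation:
Start: {11, 15, d, k}
Event 1 (remove q): not present, no change. Set: {11, 15, d, k}
Event 2 (add r): added. Set: {11, 15, d, k, r}
Event 3 (remove r): removed. Set: {11, 15, d, k}
Event 4 (remove z): not present, no change. Set: {11, 15, d, k}
Event 5 (add o): added. Set: {11, 15, d, k, o}
Event 6 (add 11): already present, no change. Set: {11, 15, d, k, o}

Final set: {11, 15, d, k, o} (size 5)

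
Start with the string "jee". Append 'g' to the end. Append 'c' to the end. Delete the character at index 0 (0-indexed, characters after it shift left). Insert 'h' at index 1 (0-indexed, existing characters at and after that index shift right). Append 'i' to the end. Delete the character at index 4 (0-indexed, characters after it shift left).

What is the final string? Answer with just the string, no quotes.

Applying each edit step by step:
Start: "jee"
Op 1 (append 'g'): "jee" -> "jeeg"
Op 2 (append 'c'): "jeeg" -> "jeegc"
Op 3 (delete idx 0 = 'j'): "jeegc" -> "eegc"
Op 4 (insert 'h' at idx 1): "eegc" -> "ehegc"
Op 5 (append 'i'): "ehegc" -> "ehegci"
Op 6 (delete idx 4 = 'c'): "ehegci" -> "ehegi"

Answer: ehegi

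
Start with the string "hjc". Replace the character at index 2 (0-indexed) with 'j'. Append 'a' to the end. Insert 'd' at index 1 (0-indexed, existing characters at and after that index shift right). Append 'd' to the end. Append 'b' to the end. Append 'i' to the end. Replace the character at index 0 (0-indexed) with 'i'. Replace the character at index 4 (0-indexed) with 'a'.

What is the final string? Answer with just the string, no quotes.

Answer: idjjadbi

Derivation:
Applying each edit step by step:
Start: "hjc"
Op 1 (replace idx 2: 'c' -> 'j'): "hjc" -> "hjj"
Op 2 (append 'a'): "hjj" -> "hjja"
Op 3 (insert 'd' at idx 1): "hjja" -> "hdjja"
Op 4 (append 'd'): "hdjja" -> "hdjjad"
Op 5 (append 'b'): "hdjjad" -> "hdjjadb"
Op 6 (append 'i'): "hdjjadb" -> "hdjjadbi"
Op 7 (replace idx 0: 'h' -> 'i'): "hdjjadbi" -> "idjjadbi"
Op 8 (replace idx 4: 'a' -> 'a'): "idjjadbi" -> "idjjadbi"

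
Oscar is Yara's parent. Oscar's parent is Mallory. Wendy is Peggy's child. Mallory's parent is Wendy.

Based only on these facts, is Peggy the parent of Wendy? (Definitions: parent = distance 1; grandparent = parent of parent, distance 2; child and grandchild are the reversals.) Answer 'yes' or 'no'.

Answer: yes

Derivation:
Reconstructing the parent chain from the given facts:
  Peggy -> Wendy -> Mallory -> Oscar -> Yara
(each arrow means 'parent of the next')
Positions in the chain (0 = top):
  position of Peggy: 0
  position of Wendy: 1
  position of Mallory: 2
  position of Oscar: 3
  position of Yara: 4

Peggy is at position 0, Wendy is at position 1; signed distance (j - i) = 1.
'parent' requires j - i = 1. Actual distance is 1, so the relation HOLDS.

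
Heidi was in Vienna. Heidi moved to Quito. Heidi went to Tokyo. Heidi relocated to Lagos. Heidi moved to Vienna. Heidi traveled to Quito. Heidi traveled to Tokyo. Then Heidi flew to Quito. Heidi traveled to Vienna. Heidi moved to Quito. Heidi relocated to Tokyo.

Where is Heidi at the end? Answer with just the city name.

Answer: Tokyo

Derivation:
Tracking Heidi's location:
Start: Heidi is in Vienna.
After move 1: Vienna -> Quito. Heidi is in Quito.
After move 2: Quito -> Tokyo. Heidi is in Tokyo.
After move 3: Tokyo -> Lagos. Heidi is in Lagos.
After move 4: Lagos -> Vienna. Heidi is in Vienna.
After move 5: Vienna -> Quito. Heidi is in Quito.
After move 6: Quito -> Tokyo. Heidi is in Tokyo.
After move 7: Tokyo -> Quito. Heidi is in Quito.
After move 8: Quito -> Vienna. Heidi is in Vienna.
After move 9: Vienna -> Quito. Heidi is in Quito.
After move 10: Quito -> Tokyo. Heidi is in Tokyo.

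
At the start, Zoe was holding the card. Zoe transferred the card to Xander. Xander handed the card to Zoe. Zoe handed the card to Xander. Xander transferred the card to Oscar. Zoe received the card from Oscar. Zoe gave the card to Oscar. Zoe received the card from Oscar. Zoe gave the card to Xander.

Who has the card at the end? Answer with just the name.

Tracking the card through each event:
Start: Zoe has the card.
After event 1: Xander has the card.
After event 2: Zoe has the card.
After event 3: Xander has the card.
After event 4: Oscar has the card.
After event 5: Zoe has the card.
After event 6: Oscar has the card.
After event 7: Zoe has the card.
After event 8: Xander has the card.

Answer: Xander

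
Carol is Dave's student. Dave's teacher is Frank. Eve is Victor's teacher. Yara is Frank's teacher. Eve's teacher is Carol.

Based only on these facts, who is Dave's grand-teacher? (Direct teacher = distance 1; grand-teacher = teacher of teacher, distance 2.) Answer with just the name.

Answer: Yara

Derivation:
Reconstructing the teacher chain from the given facts:
  Yara -> Frank -> Dave -> Carol -> Eve -> Victor
(each arrow means 'teacher of the next')
Positions in the chain (0 = top):
  position of Yara: 0
  position of Frank: 1
  position of Dave: 2
  position of Carol: 3
  position of Eve: 4
  position of Victor: 5

Dave is at position 2; the grand-teacher is 2 steps up the chain, i.e. position 0: Yara.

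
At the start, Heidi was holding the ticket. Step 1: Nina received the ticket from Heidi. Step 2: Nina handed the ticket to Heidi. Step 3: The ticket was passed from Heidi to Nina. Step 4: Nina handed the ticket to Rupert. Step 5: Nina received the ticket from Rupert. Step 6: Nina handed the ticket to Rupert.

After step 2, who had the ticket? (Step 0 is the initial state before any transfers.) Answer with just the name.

Tracking the ticket holder through step 2:
After step 0 (start): Heidi
After step 1: Nina
After step 2: Heidi

At step 2, the holder is Heidi.

Answer: Heidi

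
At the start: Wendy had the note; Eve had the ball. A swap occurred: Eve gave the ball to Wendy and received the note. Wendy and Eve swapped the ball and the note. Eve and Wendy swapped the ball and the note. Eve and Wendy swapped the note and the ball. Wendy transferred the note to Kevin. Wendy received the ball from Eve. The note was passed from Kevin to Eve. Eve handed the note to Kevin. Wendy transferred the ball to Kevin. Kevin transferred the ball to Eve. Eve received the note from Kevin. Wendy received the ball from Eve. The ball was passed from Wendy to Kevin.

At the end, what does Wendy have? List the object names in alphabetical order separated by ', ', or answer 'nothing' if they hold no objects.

Answer: nothing

Derivation:
Tracking all object holders:
Start: note:Wendy, ball:Eve
Event 1 (swap ball<->note: now ball:Wendy, note:Eve). State: note:Eve, ball:Wendy
Event 2 (swap ball<->note: now ball:Eve, note:Wendy). State: note:Wendy, ball:Eve
Event 3 (swap ball<->note: now ball:Wendy, note:Eve). State: note:Eve, ball:Wendy
Event 4 (swap note<->ball: now note:Wendy, ball:Eve). State: note:Wendy, ball:Eve
Event 5 (give note: Wendy -> Kevin). State: note:Kevin, ball:Eve
Event 6 (give ball: Eve -> Wendy). State: note:Kevin, ball:Wendy
Event 7 (give note: Kevin -> Eve). State: note:Eve, ball:Wendy
Event 8 (give note: Eve -> Kevin). State: note:Kevin, ball:Wendy
Event 9 (give ball: Wendy -> Kevin). State: note:Kevin, ball:Kevin
Event 10 (give ball: Kevin -> Eve). State: note:Kevin, ball:Eve
Event 11 (give note: Kevin -> Eve). State: note:Eve, ball:Eve
Event 12 (give ball: Eve -> Wendy). State: note:Eve, ball:Wendy
Event 13 (give ball: Wendy -> Kevin). State: note:Eve, ball:Kevin

Final state: note:Eve, ball:Kevin
Wendy holds: (nothing).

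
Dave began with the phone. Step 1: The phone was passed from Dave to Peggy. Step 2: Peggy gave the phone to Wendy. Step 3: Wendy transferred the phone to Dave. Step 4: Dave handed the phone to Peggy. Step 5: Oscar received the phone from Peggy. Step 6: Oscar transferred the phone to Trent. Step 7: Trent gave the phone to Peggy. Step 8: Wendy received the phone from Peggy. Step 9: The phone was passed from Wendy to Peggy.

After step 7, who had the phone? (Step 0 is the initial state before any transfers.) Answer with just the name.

Answer: Peggy

Derivation:
Tracking the phone holder through step 7:
After step 0 (start): Dave
After step 1: Peggy
After step 2: Wendy
After step 3: Dave
After step 4: Peggy
After step 5: Oscar
After step 6: Trent
After step 7: Peggy

At step 7, the holder is Peggy.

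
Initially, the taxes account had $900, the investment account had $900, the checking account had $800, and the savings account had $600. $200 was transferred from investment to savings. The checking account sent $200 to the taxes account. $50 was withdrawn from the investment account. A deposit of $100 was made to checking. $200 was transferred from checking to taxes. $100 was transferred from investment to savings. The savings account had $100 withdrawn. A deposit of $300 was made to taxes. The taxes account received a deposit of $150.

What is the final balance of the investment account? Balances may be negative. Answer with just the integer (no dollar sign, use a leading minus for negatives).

Answer: 550

Derivation:
Tracking account balances step by step:
Start: taxes=900, investment=900, checking=800, savings=600
Event 1 (transfer 200 investment -> savings): investment: 900 - 200 = 700, savings: 600 + 200 = 800. Balances: taxes=900, investment=700, checking=800, savings=800
Event 2 (transfer 200 checking -> taxes): checking: 800 - 200 = 600, taxes: 900 + 200 = 1100. Balances: taxes=1100, investment=700, checking=600, savings=800
Event 3 (withdraw 50 from investment): investment: 700 - 50 = 650. Balances: taxes=1100, investment=650, checking=600, savings=800
Event 4 (deposit 100 to checking): checking: 600 + 100 = 700. Balances: taxes=1100, investment=650, checking=700, savings=800
Event 5 (transfer 200 checking -> taxes): checking: 700 - 200 = 500, taxes: 1100 + 200 = 1300. Balances: taxes=1300, investment=650, checking=500, savings=800
Event 6 (transfer 100 investment -> savings): investment: 650 - 100 = 550, savings: 800 + 100 = 900. Balances: taxes=1300, investment=550, checking=500, savings=900
Event 7 (withdraw 100 from savings): savings: 900 - 100 = 800. Balances: taxes=1300, investment=550, checking=500, savings=800
Event 8 (deposit 300 to taxes): taxes: 1300 + 300 = 1600. Balances: taxes=1600, investment=550, checking=500, savings=800
Event 9 (deposit 150 to taxes): taxes: 1600 + 150 = 1750. Balances: taxes=1750, investment=550, checking=500, savings=800

Final balance of investment: 550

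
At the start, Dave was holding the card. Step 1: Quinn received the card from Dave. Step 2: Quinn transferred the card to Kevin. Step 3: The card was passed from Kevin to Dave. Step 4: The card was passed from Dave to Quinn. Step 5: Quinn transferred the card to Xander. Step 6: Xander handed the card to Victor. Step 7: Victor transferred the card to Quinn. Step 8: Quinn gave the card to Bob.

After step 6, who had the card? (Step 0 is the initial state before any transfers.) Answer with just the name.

Tracking the card holder through step 6:
After step 0 (start): Dave
After step 1: Quinn
After step 2: Kevin
After step 3: Dave
After step 4: Quinn
After step 5: Xander
After step 6: Victor

At step 6, the holder is Victor.

Answer: Victor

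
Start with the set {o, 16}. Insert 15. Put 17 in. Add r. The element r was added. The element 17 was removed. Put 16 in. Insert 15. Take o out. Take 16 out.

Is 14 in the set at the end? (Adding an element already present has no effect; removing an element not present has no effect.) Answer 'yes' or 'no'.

Answer: no

Derivation:
Tracking the set through each operation:
Start: {16, o}
Event 1 (add 15): added. Set: {15, 16, o}
Event 2 (add 17): added. Set: {15, 16, 17, o}
Event 3 (add r): added. Set: {15, 16, 17, o, r}
Event 4 (add r): already present, no change. Set: {15, 16, 17, o, r}
Event 5 (remove 17): removed. Set: {15, 16, o, r}
Event 6 (add 16): already present, no change. Set: {15, 16, o, r}
Event 7 (add 15): already present, no change. Set: {15, 16, o, r}
Event 8 (remove o): removed. Set: {15, 16, r}
Event 9 (remove 16): removed. Set: {15, r}

Final set: {15, r} (size 2)
14 is NOT in the final set.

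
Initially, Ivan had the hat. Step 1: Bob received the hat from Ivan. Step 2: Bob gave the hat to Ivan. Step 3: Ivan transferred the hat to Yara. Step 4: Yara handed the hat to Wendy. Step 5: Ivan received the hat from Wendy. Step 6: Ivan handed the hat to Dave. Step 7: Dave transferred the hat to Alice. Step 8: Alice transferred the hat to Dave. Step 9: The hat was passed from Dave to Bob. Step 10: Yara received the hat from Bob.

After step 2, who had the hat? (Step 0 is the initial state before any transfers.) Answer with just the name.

Answer: Ivan

Derivation:
Tracking the hat holder through step 2:
After step 0 (start): Ivan
After step 1: Bob
After step 2: Ivan

At step 2, the holder is Ivan.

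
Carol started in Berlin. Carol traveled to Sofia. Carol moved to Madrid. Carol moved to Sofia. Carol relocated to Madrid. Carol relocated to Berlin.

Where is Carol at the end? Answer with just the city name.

Tracking Carol's location:
Start: Carol is in Berlin.
After move 1: Berlin -> Sofia. Carol is in Sofia.
After move 2: Sofia -> Madrid. Carol is in Madrid.
After move 3: Madrid -> Sofia. Carol is in Sofia.
After move 4: Sofia -> Madrid. Carol is in Madrid.
After move 5: Madrid -> Berlin. Carol is in Berlin.

Answer: Berlin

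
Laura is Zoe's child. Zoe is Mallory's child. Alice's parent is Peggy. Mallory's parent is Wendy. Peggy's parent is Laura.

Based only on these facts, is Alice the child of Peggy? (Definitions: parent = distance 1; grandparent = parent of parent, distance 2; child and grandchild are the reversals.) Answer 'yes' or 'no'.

Answer: yes

Derivation:
Reconstructing the parent chain from the given facts:
  Wendy -> Mallory -> Zoe -> Laura -> Peggy -> Alice
(each arrow means 'parent of the next')
Positions in the chain (0 = top):
  position of Wendy: 0
  position of Mallory: 1
  position of Zoe: 2
  position of Laura: 3
  position of Peggy: 4
  position of Alice: 5

Alice is at position 5, Peggy is at position 4; signed distance (j - i) = -1.
'child' requires j - i = -1. Actual distance is -1, so the relation HOLDS.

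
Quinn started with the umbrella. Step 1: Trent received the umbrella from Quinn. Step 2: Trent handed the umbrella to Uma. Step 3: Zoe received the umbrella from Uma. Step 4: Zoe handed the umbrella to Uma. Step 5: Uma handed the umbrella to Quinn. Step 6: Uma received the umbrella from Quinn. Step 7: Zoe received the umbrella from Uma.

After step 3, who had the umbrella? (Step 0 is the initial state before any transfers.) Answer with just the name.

Answer: Zoe

Derivation:
Tracking the umbrella holder through step 3:
After step 0 (start): Quinn
After step 1: Trent
After step 2: Uma
After step 3: Zoe

At step 3, the holder is Zoe.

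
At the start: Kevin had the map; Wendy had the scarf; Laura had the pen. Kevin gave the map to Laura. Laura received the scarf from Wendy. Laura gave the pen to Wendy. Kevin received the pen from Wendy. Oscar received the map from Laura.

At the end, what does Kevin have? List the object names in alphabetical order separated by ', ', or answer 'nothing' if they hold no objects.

Answer: pen

Derivation:
Tracking all object holders:
Start: map:Kevin, scarf:Wendy, pen:Laura
Event 1 (give map: Kevin -> Laura). State: map:Laura, scarf:Wendy, pen:Laura
Event 2 (give scarf: Wendy -> Laura). State: map:Laura, scarf:Laura, pen:Laura
Event 3 (give pen: Laura -> Wendy). State: map:Laura, scarf:Laura, pen:Wendy
Event 4 (give pen: Wendy -> Kevin). State: map:Laura, scarf:Laura, pen:Kevin
Event 5 (give map: Laura -> Oscar). State: map:Oscar, scarf:Laura, pen:Kevin

Final state: map:Oscar, scarf:Laura, pen:Kevin
Kevin holds: pen.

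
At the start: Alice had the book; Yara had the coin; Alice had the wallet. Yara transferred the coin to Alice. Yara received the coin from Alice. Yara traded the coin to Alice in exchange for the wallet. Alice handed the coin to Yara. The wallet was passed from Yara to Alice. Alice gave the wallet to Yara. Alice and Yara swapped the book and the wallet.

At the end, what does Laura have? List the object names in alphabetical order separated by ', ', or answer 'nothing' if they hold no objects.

Answer: nothing

Derivation:
Tracking all object holders:
Start: book:Alice, coin:Yara, wallet:Alice
Event 1 (give coin: Yara -> Alice). State: book:Alice, coin:Alice, wallet:Alice
Event 2 (give coin: Alice -> Yara). State: book:Alice, coin:Yara, wallet:Alice
Event 3 (swap coin<->wallet: now coin:Alice, wallet:Yara). State: book:Alice, coin:Alice, wallet:Yara
Event 4 (give coin: Alice -> Yara). State: book:Alice, coin:Yara, wallet:Yara
Event 5 (give wallet: Yara -> Alice). State: book:Alice, coin:Yara, wallet:Alice
Event 6 (give wallet: Alice -> Yara). State: book:Alice, coin:Yara, wallet:Yara
Event 7 (swap book<->wallet: now book:Yara, wallet:Alice). State: book:Yara, coin:Yara, wallet:Alice

Final state: book:Yara, coin:Yara, wallet:Alice
Laura holds: (nothing).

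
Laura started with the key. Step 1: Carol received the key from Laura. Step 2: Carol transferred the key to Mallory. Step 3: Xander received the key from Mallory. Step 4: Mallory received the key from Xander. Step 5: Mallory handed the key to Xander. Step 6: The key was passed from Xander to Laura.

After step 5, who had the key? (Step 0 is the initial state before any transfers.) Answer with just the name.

Answer: Xander

Derivation:
Tracking the key holder through step 5:
After step 0 (start): Laura
After step 1: Carol
After step 2: Mallory
After step 3: Xander
After step 4: Mallory
After step 5: Xander

At step 5, the holder is Xander.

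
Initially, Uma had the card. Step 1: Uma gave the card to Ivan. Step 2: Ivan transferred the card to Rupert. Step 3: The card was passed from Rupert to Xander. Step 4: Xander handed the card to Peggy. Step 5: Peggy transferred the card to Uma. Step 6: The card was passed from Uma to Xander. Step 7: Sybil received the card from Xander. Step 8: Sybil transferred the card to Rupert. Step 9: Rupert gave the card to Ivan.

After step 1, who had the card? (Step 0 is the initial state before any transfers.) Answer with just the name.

Tracking the card holder through step 1:
After step 0 (start): Uma
After step 1: Ivan

At step 1, the holder is Ivan.

Answer: Ivan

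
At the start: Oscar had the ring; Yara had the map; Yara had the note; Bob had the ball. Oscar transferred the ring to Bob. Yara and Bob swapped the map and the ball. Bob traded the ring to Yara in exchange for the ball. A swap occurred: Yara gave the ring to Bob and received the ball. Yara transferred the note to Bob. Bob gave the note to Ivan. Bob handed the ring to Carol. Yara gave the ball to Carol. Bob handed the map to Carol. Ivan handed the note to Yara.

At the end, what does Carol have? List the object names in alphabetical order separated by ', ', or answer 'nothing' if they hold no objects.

Tracking all object holders:
Start: ring:Oscar, map:Yara, note:Yara, ball:Bob
Event 1 (give ring: Oscar -> Bob). State: ring:Bob, map:Yara, note:Yara, ball:Bob
Event 2 (swap map<->ball: now map:Bob, ball:Yara). State: ring:Bob, map:Bob, note:Yara, ball:Yara
Event 3 (swap ring<->ball: now ring:Yara, ball:Bob). State: ring:Yara, map:Bob, note:Yara, ball:Bob
Event 4 (swap ring<->ball: now ring:Bob, ball:Yara). State: ring:Bob, map:Bob, note:Yara, ball:Yara
Event 5 (give note: Yara -> Bob). State: ring:Bob, map:Bob, note:Bob, ball:Yara
Event 6 (give note: Bob -> Ivan). State: ring:Bob, map:Bob, note:Ivan, ball:Yara
Event 7 (give ring: Bob -> Carol). State: ring:Carol, map:Bob, note:Ivan, ball:Yara
Event 8 (give ball: Yara -> Carol). State: ring:Carol, map:Bob, note:Ivan, ball:Carol
Event 9 (give map: Bob -> Carol). State: ring:Carol, map:Carol, note:Ivan, ball:Carol
Event 10 (give note: Ivan -> Yara). State: ring:Carol, map:Carol, note:Yara, ball:Carol

Final state: ring:Carol, map:Carol, note:Yara, ball:Carol
Carol holds: ball, map, ring.

Answer: ball, map, ring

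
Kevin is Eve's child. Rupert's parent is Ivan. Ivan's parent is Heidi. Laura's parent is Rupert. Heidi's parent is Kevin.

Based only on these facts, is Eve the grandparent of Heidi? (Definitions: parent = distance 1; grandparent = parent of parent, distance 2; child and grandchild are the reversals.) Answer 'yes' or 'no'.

Reconstructing the parent chain from the given facts:
  Eve -> Kevin -> Heidi -> Ivan -> Rupert -> Laura
(each arrow means 'parent of the next')
Positions in the chain (0 = top):
  position of Eve: 0
  position of Kevin: 1
  position of Heidi: 2
  position of Ivan: 3
  position of Rupert: 4
  position of Laura: 5

Eve is at position 0, Heidi is at position 2; signed distance (j - i) = 2.
'grandparent' requires j - i = 2. Actual distance is 2, so the relation HOLDS.

Answer: yes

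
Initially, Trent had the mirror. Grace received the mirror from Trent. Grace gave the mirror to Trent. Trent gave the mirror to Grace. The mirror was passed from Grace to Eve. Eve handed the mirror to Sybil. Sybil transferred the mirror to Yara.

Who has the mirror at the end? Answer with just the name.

Tracking the mirror through each event:
Start: Trent has the mirror.
After event 1: Grace has the mirror.
After event 2: Trent has the mirror.
After event 3: Grace has the mirror.
After event 4: Eve has the mirror.
After event 5: Sybil has the mirror.
After event 6: Yara has the mirror.

Answer: Yara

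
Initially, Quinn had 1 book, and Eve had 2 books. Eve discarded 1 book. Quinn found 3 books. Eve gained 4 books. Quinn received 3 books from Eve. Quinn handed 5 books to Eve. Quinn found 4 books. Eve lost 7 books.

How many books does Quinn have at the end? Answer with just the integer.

Answer: 6

Derivation:
Tracking counts step by step:
Start: Quinn=1, Eve=2
Event 1 (Eve -1): Eve: 2 -> 1. State: Quinn=1, Eve=1
Event 2 (Quinn +3): Quinn: 1 -> 4. State: Quinn=4, Eve=1
Event 3 (Eve +4): Eve: 1 -> 5. State: Quinn=4, Eve=5
Event 4 (Eve -> Quinn, 3): Eve: 5 -> 2, Quinn: 4 -> 7. State: Quinn=7, Eve=2
Event 5 (Quinn -> Eve, 5): Quinn: 7 -> 2, Eve: 2 -> 7. State: Quinn=2, Eve=7
Event 6 (Quinn +4): Quinn: 2 -> 6. State: Quinn=6, Eve=7
Event 7 (Eve -7): Eve: 7 -> 0. State: Quinn=6, Eve=0

Quinn's final count: 6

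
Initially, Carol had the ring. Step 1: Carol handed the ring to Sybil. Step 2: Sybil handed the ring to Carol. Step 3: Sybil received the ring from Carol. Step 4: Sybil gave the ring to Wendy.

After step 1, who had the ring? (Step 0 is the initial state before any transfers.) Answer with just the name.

Tracking the ring holder through step 1:
After step 0 (start): Carol
After step 1: Sybil

At step 1, the holder is Sybil.

Answer: Sybil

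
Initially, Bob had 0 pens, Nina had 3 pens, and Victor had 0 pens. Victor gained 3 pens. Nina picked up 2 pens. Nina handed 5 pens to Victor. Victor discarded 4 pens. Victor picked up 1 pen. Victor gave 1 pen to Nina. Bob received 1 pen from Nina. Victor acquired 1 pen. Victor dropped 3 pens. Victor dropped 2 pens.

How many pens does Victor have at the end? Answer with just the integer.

Answer: 0

Derivation:
Tracking counts step by step:
Start: Bob=0, Nina=3, Victor=0
Event 1 (Victor +3): Victor: 0 -> 3. State: Bob=0, Nina=3, Victor=3
Event 2 (Nina +2): Nina: 3 -> 5. State: Bob=0, Nina=5, Victor=3
Event 3 (Nina -> Victor, 5): Nina: 5 -> 0, Victor: 3 -> 8. State: Bob=0, Nina=0, Victor=8
Event 4 (Victor -4): Victor: 8 -> 4. State: Bob=0, Nina=0, Victor=4
Event 5 (Victor +1): Victor: 4 -> 5. State: Bob=0, Nina=0, Victor=5
Event 6 (Victor -> Nina, 1): Victor: 5 -> 4, Nina: 0 -> 1. State: Bob=0, Nina=1, Victor=4
Event 7 (Nina -> Bob, 1): Nina: 1 -> 0, Bob: 0 -> 1. State: Bob=1, Nina=0, Victor=4
Event 8 (Victor +1): Victor: 4 -> 5. State: Bob=1, Nina=0, Victor=5
Event 9 (Victor -3): Victor: 5 -> 2. State: Bob=1, Nina=0, Victor=2
Event 10 (Victor -2): Victor: 2 -> 0. State: Bob=1, Nina=0, Victor=0

Victor's final count: 0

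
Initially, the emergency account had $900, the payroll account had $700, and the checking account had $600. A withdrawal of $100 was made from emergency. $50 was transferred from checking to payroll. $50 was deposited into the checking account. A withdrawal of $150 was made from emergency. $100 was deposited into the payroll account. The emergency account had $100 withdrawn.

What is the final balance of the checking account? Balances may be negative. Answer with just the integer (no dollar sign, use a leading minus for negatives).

Answer: 600

Derivation:
Tracking account balances step by step:
Start: emergency=900, payroll=700, checking=600
Event 1 (withdraw 100 from emergency): emergency: 900 - 100 = 800. Balances: emergency=800, payroll=700, checking=600
Event 2 (transfer 50 checking -> payroll): checking: 600 - 50 = 550, payroll: 700 + 50 = 750. Balances: emergency=800, payroll=750, checking=550
Event 3 (deposit 50 to checking): checking: 550 + 50 = 600. Balances: emergency=800, payroll=750, checking=600
Event 4 (withdraw 150 from emergency): emergency: 800 - 150 = 650. Balances: emergency=650, payroll=750, checking=600
Event 5 (deposit 100 to payroll): payroll: 750 + 100 = 850. Balances: emergency=650, payroll=850, checking=600
Event 6 (withdraw 100 from emergency): emergency: 650 - 100 = 550. Balances: emergency=550, payroll=850, checking=600

Final balance of checking: 600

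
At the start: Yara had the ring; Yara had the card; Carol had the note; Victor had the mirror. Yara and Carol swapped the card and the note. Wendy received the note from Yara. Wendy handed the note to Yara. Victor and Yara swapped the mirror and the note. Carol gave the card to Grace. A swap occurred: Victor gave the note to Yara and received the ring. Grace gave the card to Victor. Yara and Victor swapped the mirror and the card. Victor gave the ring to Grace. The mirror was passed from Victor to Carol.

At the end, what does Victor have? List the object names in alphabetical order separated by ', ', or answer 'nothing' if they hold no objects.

Answer: nothing

Derivation:
Tracking all object holders:
Start: ring:Yara, card:Yara, note:Carol, mirror:Victor
Event 1 (swap card<->note: now card:Carol, note:Yara). State: ring:Yara, card:Carol, note:Yara, mirror:Victor
Event 2 (give note: Yara -> Wendy). State: ring:Yara, card:Carol, note:Wendy, mirror:Victor
Event 3 (give note: Wendy -> Yara). State: ring:Yara, card:Carol, note:Yara, mirror:Victor
Event 4 (swap mirror<->note: now mirror:Yara, note:Victor). State: ring:Yara, card:Carol, note:Victor, mirror:Yara
Event 5 (give card: Carol -> Grace). State: ring:Yara, card:Grace, note:Victor, mirror:Yara
Event 6 (swap note<->ring: now note:Yara, ring:Victor). State: ring:Victor, card:Grace, note:Yara, mirror:Yara
Event 7 (give card: Grace -> Victor). State: ring:Victor, card:Victor, note:Yara, mirror:Yara
Event 8 (swap mirror<->card: now mirror:Victor, card:Yara). State: ring:Victor, card:Yara, note:Yara, mirror:Victor
Event 9 (give ring: Victor -> Grace). State: ring:Grace, card:Yara, note:Yara, mirror:Victor
Event 10 (give mirror: Victor -> Carol). State: ring:Grace, card:Yara, note:Yara, mirror:Carol

Final state: ring:Grace, card:Yara, note:Yara, mirror:Carol
Victor holds: (nothing).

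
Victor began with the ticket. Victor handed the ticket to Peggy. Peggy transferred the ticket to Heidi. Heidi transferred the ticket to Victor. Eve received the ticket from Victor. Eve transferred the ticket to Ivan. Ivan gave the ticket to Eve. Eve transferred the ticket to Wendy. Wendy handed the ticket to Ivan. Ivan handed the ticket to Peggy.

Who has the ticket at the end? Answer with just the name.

Answer: Peggy

Derivation:
Tracking the ticket through each event:
Start: Victor has the ticket.
After event 1: Peggy has the ticket.
After event 2: Heidi has the ticket.
After event 3: Victor has the ticket.
After event 4: Eve has the ticket.
After event 5: Ivan has the ticket.
After event 6: Eve has the ticket.
After event 7: Wendy has the ticket.
After event 8: Ivan has the ticket.
After event 9: Peggy has the ticket.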